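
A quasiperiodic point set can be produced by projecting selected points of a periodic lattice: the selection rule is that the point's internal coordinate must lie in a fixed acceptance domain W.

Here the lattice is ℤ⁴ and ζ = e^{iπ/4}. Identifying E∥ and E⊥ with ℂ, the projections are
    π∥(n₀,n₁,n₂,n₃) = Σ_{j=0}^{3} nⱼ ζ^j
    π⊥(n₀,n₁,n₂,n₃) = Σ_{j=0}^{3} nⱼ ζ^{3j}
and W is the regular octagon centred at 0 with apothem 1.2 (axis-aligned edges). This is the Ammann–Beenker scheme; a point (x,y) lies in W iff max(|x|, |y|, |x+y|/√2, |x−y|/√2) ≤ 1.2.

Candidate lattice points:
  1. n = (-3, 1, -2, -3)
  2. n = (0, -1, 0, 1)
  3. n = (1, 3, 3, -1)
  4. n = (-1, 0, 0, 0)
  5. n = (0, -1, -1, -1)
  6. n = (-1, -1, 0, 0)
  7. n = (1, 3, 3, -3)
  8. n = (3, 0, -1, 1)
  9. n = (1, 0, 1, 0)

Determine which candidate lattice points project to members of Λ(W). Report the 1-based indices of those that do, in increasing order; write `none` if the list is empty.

π⊥(n) = n₀ + n₁ζ³ + n₂ζ⁶ + n₃ζ⁹ where ζ = e^{iπ/4}.
candidate 1: n = (-3, 1, -2, -3) → π⊥ ≈ (-5.82843, +0.58579); max(|x|,|y|,|x±y|/√2) = 5.82843 > 1.2 ⇒ ∉ W
candidate 2: n = (0, -1, 0, 1) → π⊥ ≈ (+1.41421, +0.00000); max(|x|,|y|,|x±y|/√2) = 1.41421 > 1.2 ⇒ ∉ W
candidate 3: n = (1, 3, 3, -1) → π⊥ ≈ (-1.82843, -1.58579); max(|x|,|y|,|x±y|/√2) = 2.41421 > 1.2 ⇒ ∉ W
candidate 4: n = (-1, 0, 0, 0) → π⊥ ≈ (-1.00000, +0.00000); max(|x|,|y|,|x±y|/√2) = 1.00000 ≤ 1.2 ⇒ ∈ W
candidate 5: n = (0, -1, -1, -1) → π⊥ ≈ (+0.00000, -0.41421); max(|x|,|y|,|x±y|/√2) = 0.41421 ≤ 1.2 ⇒ ∈ W
candidate 6: n = (-1, -1, 0, 0) → π⊥ ≈ (-0.29289, -0.70711); max(|x|,|y|,|x±y|/√2) = 0.70711 ≤ 1.2 ⇒ ∈ W
candidate 7: n = (1, 3, 3, -3) → π⊥ ≈ (-3.24264, -3.00000); max(|x|,|y|,|x±y|/√2) = 4.41421 > 1.2 ⇒ ∉ W
candidate 8: n = (3, 0, -1, 1) → π⊥ ≈ (+3.70711, +1.70711); max(|x|,|y|,|x±y|/√2) = 3.82843 > 1.2 ⇒ ∉ W
candidate 9: n = (1, 0, 1, 0) → π⊥ ≈ (+1.00000, -1.00000); max(|x|,|y|,|x±y|/√2) = 1.41421 > 1.2 ⇒ ∉ W

4, 5, 6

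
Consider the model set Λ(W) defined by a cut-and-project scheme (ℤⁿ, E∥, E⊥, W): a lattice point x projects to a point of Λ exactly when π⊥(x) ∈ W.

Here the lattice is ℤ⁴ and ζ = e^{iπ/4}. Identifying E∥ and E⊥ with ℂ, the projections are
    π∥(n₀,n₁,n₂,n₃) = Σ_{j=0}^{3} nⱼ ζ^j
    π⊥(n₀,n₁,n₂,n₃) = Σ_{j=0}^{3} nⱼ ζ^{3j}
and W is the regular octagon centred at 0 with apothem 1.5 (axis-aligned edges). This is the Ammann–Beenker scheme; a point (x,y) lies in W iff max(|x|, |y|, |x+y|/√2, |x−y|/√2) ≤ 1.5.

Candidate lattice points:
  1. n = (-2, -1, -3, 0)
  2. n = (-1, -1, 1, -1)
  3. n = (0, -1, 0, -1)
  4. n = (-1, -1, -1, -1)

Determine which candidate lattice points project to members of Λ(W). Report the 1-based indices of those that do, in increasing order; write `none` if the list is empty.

With ζ = e^{iπ/4} the internal vectors are ζ^0,ζ^3,ζ^6,ζ^9.
#1 (-2, -1, -3, 0): internal (-1.2929, 2.2929); octagon support 2.5355 vs apothem 1.5 → ∉ W
#2 (-1, -1, 1, -1): internal (-1.0000, -2.4142); octagon support 2.4142 vs apothem 1.5 → ∉ W
#3 (0, -1, 0, -1): internal (0.0000, -1.4142); octagon support 1.4142 vs apothem 1.5 → ∈ W
#4 (-1, -1, -1, -1): internal (-1.0000, -0.4142); octagon support 1.0000 vs apothem 1.5 → ∈ W

3, 4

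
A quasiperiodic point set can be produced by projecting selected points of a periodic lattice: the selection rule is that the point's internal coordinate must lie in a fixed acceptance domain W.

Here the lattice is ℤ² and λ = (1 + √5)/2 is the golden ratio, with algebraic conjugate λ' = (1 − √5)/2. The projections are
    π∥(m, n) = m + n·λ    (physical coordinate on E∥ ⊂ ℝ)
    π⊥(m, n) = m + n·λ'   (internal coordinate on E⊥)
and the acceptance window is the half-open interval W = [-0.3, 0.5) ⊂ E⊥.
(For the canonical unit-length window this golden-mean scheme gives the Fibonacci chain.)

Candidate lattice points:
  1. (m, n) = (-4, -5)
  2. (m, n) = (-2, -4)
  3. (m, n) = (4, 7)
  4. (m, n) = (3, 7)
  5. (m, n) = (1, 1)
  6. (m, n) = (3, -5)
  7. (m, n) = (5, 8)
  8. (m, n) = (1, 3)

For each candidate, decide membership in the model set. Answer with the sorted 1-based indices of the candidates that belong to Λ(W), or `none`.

2, 5, 7

Compute λ' = (1−√5)/2 = -0.61803, so π⊥(m,n) = m -0.61803·n.
candidate 1: (m,n)=(-4,-5) → π∥ = -4-5·λ ≈ -12.09017, π⊥ = -4-5·λ' ≈ -0.90983 ∉ [-0.3, 0.5) ⇒ out
candidate 2: (m,n)=(-2,-4) → π∥ = -2-4·λ ≈ -8.47214, π⊥ = -2-4·λ' ≈ 0.47214 ∈ [-0.3, 0.5) ⇒ IN Λ
candidate 3: (m,n)=(4,7) → π∥ = 4+7·λ ≈ 15.32624, π⊥ = 4+7·λ' ≈ -0.32624 ∉ [-0.3, 0.5) ⇒ out
candidate 4: (m,n)=(3,7) → π∥ = 3+7·λ ≈ 14.32624, π⊥ = 3+7·λ' ≈ -1.32624 ∉ [-0.3, 0.5) ⇒ out
candidate 5: (m,n)=(1,1) → π∥ = 1+1·λ ≈ 2.61803, π⊥ = 1+1·λ' ≈ 0.38197 ∈ [-0.3, 0.5) ⇒ IN Λ
candidate 6: (m,n)=(3,-5) → π∥ = 3-5·λ ≈ -5.09017, π⊥ = 3-5·λ' ≈ 6.09017 ∉ [-0.3, 0.5) ⇒ out
candidate 7: (m,n)=(5,8) → π∥ = 5+8·λ ≈ 17.94427, π⊥ = 5+8·λ' ≈ 0.05573 ∈ [-0.3, 0.5) ⇒ IN Λ
candidate 8: (m,n)=(1,3) → π∥ = 1+3·λ ≈ 5.85410, π⊥ = 1+3·λ' ≈ -0.85410 ∉ [-0.3, 0.5) ⇒ out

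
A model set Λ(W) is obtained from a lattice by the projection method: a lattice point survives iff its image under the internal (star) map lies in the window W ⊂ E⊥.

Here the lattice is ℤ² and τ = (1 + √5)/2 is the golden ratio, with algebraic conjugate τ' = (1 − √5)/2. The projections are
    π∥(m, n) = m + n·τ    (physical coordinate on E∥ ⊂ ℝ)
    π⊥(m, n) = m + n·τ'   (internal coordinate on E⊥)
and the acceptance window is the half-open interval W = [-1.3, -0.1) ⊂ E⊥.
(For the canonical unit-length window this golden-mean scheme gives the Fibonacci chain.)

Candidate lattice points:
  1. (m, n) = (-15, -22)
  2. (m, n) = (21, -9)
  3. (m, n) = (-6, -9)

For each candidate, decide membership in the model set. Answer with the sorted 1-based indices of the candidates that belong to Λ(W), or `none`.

τ' = (1−√5)/2 ≈ -0.618034.
candidate 1: (m,n)=(-15,-22) → π∥ = -15-22·τ ≈ -50.596748, π⊥ = -15-22·τ' ≈ -1.403252 ∉ [-1.3, -0.1) ⇒ out
candidate 2: (m,n)=(21,-9) → π∥ = 21-9·τ ≈ 6.437694, π⊥ = 21-9·τ' ≈ 26.562306 ∉ [-1.3, -0.1) ⇒ out
candidate 3: (m,n)=(-6,-9) → π∥ = -6-9·τ ≈ -20.562306, π⊥ = -6-9·τ' ≈ -0.437694 ∈ [-1.3, -0.1) ⇒ IN Λ

3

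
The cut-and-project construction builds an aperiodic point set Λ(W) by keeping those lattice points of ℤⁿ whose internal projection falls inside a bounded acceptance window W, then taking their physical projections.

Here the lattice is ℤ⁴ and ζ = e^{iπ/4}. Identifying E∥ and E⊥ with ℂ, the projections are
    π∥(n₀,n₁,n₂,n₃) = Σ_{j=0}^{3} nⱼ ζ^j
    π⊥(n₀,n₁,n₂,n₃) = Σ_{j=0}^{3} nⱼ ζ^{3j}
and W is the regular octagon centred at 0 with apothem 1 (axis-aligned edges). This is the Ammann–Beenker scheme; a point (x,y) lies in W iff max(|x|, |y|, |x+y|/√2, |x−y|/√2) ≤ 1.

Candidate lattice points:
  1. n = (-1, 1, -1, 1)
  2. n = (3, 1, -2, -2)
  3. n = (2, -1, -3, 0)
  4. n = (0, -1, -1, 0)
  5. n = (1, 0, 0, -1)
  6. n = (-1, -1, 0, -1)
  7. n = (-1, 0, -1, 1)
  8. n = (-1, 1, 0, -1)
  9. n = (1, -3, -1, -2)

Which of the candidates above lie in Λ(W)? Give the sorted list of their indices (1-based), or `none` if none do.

4, 5

π⊥(n) = n₀ + n₁ζ³ + n₂ζ⁶ + n₃ζ⁹ where ζ = e^{iπ/4}.
#1 (-1, 1, -1, 1): internal (-1.000000, 2.414214); octagon support 2.414214 vs apothem 1 → ∉ W
#2 (3, 1, -2, -2): internal (0.878680, 1.292893); octagon support 1.535534 vs apothem 1 → ∉ W
#3 (2, -1, -3, 0): internal (2.707107, 2.292893); octagon support 3.535534 vs apothem 1 → ∉ W
#4 (0, -1, -1, 0): internal (0.707107, 0.292893); octagon support 0.707107 vs apothem 1 → ∈ W
#5 (1, 0, 0, -1): internal (0.292893, -0.707107); octagon support 0.707107 vs apothem 1 → ∈ W
#6 (-1, -1, 0, -1): internal (-1.000000, -1.414214); octagon support 1.707107 vs apothem 1 → ∉ W
#7 (-1, 0, -1, 1): internal (-0.292893, 1.707107); octagon support 1.707107 vs apothem 1 → ∉ W
#8 (-1, 1, 0, -1): internal (-2.414214, 0.000000); octagon support 2.414214 vs apothem 1 → ∉ W
#9 (1, -3, -1, -2): internal (1.707107, -2.535534); octagon support 3.000000 vs apothem 1 → ∉ W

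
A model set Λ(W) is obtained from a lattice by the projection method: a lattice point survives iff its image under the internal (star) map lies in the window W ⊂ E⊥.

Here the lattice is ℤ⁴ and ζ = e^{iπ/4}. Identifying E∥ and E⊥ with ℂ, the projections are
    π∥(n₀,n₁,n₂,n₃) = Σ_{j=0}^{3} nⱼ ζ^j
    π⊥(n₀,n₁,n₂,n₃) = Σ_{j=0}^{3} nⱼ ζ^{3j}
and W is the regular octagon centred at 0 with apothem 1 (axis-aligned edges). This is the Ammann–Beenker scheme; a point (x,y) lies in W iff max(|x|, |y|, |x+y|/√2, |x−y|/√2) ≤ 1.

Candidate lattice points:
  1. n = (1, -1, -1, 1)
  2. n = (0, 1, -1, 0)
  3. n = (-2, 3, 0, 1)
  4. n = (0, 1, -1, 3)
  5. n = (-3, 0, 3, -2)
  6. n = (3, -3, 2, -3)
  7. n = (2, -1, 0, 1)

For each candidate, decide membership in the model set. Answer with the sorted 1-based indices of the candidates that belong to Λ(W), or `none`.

With ζ = e^{iπ/4} the internal vectors are ζ^0,ζ^3,ζ^6,ζ^9.
#1 (1, -1, -1, 1): internal (2.41421, 1.00000); octagon support 2.41421 vs apothem 1 → ∉ W
#2 (0, 1, -1, 0): internal (-0.70711, 1.70711); octagon support 1.70711 vs apothem 1 → ∉ W
#3 (-2, 3, 0, 1): internal (-3.41421, 2.82843); octagon support 4.41421 vs apothem 1 → ∉ W
#4 (0, 1, -1, 3): internal (1.41421, 3.82843); octagon support 3.82843 vs apothem 1 → ∉ W
#5 (-3, 0, 3, -2): internal (-4.41421, -4.41421); octagon support 6.24264 vs apothem 1 → ∉ W
#6 (3, -3, 2, -3): internal (3.00000, -6.24264); octagon support 6.53553 vs apothem 1 → ∉ W
#7 (2, -1, 0, 1): internal (3.41421, 0.00000); octagon support 3.41421 vs apothem 1 → ∉ W

none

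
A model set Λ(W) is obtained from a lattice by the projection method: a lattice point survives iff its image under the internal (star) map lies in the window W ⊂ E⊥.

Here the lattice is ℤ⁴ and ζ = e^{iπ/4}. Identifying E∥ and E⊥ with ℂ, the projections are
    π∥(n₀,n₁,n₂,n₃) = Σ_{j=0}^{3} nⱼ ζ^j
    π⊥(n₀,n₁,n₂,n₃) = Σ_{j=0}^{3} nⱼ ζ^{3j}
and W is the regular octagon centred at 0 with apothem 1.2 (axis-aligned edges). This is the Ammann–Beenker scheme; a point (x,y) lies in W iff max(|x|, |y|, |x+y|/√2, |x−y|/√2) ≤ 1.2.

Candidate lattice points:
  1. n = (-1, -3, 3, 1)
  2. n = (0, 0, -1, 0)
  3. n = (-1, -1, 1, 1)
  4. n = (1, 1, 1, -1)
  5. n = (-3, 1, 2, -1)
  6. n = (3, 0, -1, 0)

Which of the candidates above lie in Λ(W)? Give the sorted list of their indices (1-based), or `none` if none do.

2, 3, 4

Internal map: ζ^{3j} for j=0..3 gives (1,0), (−√2/2,√2/2), (0,−1), (√2/2,√2/2).
candidate 1: n = (-1, -3, 3, 1) → π⊥ ≈ (+1.828427, -4.414214); max(|x|,|y|,|x±y|/√2) = 4.414214 > 1.2 ⇒ ∉ W
candidate 2: n = (0, 0, -1, 0) → π⊥ ≈ (+0.000000, +1.000000); max(|x|,|y|,|x±y|/√2) = 1.000000 ≤ 1.2 ⇒ ∈ W
candidate 3: n = (-1, -1, 1, 1) → π⊥ ≈ (+0.414214, -1.000000); max(|x|,|y|,|x±y|/√2) = 1.000000 ≤ 1.2 ⇒ ∈ W
candidate 4: n = (1, 1, 1, -1) → π⊥ ≈ (-0.414214, -1.000000); max(|x|,|y|,|x±y|/√2) = 1.000000 ≤ 1.2 ⇒ ∈ W
candidate 5: n = (-3, 1, 2, -1) → π⊥ ≈ (-4.414214, -2.000000); max(|x|,|y|,|x±y|/√2) = 4.535534 > 1.2 ⇒ ∉ W
candidate 6: n = (3, 0, -1, 0) → π⊥ ≈ (+3.000000, +1.000000); max(|x|,|y|,|x±y|/√2) = 3.000000 > 1.2 ⇒ ∉ W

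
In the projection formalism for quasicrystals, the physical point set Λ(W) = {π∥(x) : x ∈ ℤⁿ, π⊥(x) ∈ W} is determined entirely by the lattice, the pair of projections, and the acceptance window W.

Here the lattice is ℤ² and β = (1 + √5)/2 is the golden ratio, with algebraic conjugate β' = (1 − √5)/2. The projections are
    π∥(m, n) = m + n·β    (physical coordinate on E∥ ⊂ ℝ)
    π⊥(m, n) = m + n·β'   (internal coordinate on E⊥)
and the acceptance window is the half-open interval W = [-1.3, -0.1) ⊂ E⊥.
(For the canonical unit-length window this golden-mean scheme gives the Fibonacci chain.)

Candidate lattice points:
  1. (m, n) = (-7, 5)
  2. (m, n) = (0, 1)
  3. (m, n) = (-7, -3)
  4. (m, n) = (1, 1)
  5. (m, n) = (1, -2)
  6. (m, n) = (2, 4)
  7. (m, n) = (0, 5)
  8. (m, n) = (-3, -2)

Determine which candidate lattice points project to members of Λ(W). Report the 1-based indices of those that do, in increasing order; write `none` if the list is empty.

2, 6

β' = (1−√5)/2 ≈ -0.6180.
[1] lift (-7,5): star map gives -10.0902; window check -1.3 ≤ -10.0902 < -0.1 is false → out
[2] lift (0,1): star map gives -0.6180; window check -1.3 ≤ -0.6180 < -0.1 is true → IN Λ
[3] lift (-7,-3): star map gives -5.1459; window check -1.3 ≤ -5.1459 < -0.1 is false → out
[4] lift (1,1): star map gives 0.3820; window check -1.3 ≤ 0.3820 < -0.1 is false → out
[5] lift (1,-2): star map gives 2.2361; window check -1.3 ≤ 2.2361 < -0.1 is false → out
[6] lift (2,4): star map gives -0.4721; window check -1.3 ≤ -0.4721 < -0.1 is true → IN Λ
[7] lift (0,5): star map gives -3.0902; window check -1.3 ≤ -3.0902 < -0.1 is false → out
[8] lift (-3,-2): star map gives -1.7639; window check -1.3 ≤ -1.7639 < -0.1 is false → out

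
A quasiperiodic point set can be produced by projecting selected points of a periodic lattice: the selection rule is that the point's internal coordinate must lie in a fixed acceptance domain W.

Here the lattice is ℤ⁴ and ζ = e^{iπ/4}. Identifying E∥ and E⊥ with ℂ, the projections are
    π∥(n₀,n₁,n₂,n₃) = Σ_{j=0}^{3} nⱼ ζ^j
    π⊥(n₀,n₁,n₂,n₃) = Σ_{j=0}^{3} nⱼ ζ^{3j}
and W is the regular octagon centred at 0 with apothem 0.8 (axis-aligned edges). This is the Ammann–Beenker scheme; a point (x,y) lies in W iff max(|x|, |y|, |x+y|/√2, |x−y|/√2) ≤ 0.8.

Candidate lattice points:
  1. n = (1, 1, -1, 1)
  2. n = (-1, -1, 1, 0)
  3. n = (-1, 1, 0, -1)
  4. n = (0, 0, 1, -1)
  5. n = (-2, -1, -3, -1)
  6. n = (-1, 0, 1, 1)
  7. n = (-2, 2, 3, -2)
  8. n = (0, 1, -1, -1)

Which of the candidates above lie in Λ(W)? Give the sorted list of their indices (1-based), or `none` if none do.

Internal map: ζ^{3j} for j=0..3 gives (1,0), (−√2/2,√2/2), (0,−1), (√2/2,√2/2).
#1 (1, 1, -1, 1): internal (1.0000, 2.4142); octagon support 2.4142 vs apothem 0.8 → ∉ W
#2 (-1, -1, 1, 0): internal (-0.2929, -1.7071); octagon support 1.7071 vs apothem 0.8 → ∉ W
#3 (-1, 1, 0, -1): internal (-2.4142, 0.0000); octagon support 2.4142 vs apothem 0.8 → ∉ W
#4 (0, 0, 1, -1): internal (-0.7071, -1.7071); octagon support 1.7071 vs apothem 0.8 → ∉ W
#5 (-2, -1, -3, -1): internal (-2.0000, 1.5858); octagon support 2.5355 vs apothem 0.8 → ∉ W
#6 (-1, 0, 1, 1): internal (-0.2929, -0.2929); octagon support 0.4142 vs apothem 0.8 → ∈ W
#7 (-2, 2, 3, -2): internal (-4.8284, -3.0000); octagon support 5.5355 vs apothem 0.8 → ∉ W
#8 (0, 1, -1, -1): internal (-1.4142, 1.0000); octagon support 1.7071 vs apothem 0.8 → ∉ W

6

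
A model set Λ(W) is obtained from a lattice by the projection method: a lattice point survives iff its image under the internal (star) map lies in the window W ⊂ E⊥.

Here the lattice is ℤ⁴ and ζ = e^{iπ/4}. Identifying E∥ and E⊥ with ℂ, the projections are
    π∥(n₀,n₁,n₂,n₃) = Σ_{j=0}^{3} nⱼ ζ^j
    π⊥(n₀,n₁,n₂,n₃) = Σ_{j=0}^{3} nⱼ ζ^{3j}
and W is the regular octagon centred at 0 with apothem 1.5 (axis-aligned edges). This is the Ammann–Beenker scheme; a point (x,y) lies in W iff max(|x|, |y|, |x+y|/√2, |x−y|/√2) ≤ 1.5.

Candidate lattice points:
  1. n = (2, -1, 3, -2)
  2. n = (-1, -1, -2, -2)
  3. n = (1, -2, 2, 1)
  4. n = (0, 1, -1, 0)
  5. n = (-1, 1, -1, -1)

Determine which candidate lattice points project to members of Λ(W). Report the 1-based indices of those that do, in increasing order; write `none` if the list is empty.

With ζ = e^{iπ/4} the internal vectors are ζ^0,ζ^3,ζ^6,ζ^9.
#1 (2, -1, 3, -2): internal (1.2929, -5.1213); octagon support 5.1213 vs apothem 1.5 → ∉ W
#2 (-1, -1, -2, -2): internal (-1.7071, -0.1213); octagon support 1.7071 vs apothem 1.5 → ∉ W
#3 (1, -2, 2, 1): internal (3.1213, -2.7071); octagon support 4.1213 vs apothem 1.5 → ∉ W
#4 (0, 1, -1, 0): internal (-0.7071, 1.7071); octagon support 1.7071 vs apothem 1.5 → ∉ W
#5 (-1, 1, -1, -1): internal (-2.4142, 1.0000); octagon support 2.4142 vs apothem 1.5 → ∉ W

none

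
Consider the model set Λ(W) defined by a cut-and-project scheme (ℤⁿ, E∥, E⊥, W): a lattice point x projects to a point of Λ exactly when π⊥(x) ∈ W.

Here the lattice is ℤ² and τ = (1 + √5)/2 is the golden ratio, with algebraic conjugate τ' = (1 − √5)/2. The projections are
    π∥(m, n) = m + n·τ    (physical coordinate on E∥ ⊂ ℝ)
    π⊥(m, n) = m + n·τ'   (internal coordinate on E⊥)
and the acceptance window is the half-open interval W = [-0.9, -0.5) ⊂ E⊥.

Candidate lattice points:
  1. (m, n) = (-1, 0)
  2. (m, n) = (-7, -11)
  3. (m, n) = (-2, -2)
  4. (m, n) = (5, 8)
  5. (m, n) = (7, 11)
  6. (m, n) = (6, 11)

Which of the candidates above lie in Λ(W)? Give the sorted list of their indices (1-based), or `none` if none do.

Compute τ' = (1−√5)/2 = -0.618034, so π⊥(m,n) = m -0.618034·n.
#1 (-1,0): internal coord -1 + (0)·τ' = -1.000000; -1.000000 ∉ [-0.9, -0.5) → out
#2 (-7,-11): internal coord -7 + (-11)·τ' = -0.201626; -0.201626 ∉ [-0.9, -0.5) → out
#3 (-2,-2): internal coord -2 + (-2)·τ' = -0.763932; -0.763932 ∈ [-0.9, -0.5) → IN Λ
#4 (5,8): internal coord 5 + (8)·τ' = +0.055728; +0.055728 ∉ [-0.9, -0.5) → out
#5 (7,11): internal coord 7 + (11)·τ' = +0.201626; +0.201626 ∉ [-0.9, -0.5) → out
#6 (6,11): internal coord 6 + (11)·τ' = -0.798374; -0.798374 ∈ [-0.9, -0.5) → IN Λ

3, 6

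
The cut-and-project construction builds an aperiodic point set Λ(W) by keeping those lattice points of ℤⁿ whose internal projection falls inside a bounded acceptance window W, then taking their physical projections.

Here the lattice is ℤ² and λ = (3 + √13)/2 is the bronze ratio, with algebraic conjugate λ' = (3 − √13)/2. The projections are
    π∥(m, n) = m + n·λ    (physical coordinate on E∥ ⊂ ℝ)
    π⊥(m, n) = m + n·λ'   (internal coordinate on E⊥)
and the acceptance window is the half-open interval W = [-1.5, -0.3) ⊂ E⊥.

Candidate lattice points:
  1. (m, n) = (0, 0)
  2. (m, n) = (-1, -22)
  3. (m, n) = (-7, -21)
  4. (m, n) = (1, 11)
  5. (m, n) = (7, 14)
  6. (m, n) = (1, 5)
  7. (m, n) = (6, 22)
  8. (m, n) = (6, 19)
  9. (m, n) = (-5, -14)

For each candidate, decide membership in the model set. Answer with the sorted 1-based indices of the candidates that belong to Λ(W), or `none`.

λ' = (3−√13)/2 ≈ -0.3028.
#1 (0,0): internal coord 0 + (0)·λ' = +0.0000; +0.0000 ∉ [-1.5, -0.3) → out
#2 (-1,-22): internal coord -1 + (-22)·λ' = +5.6611; +5.6611 ∉ [-1.5, -0.3) → out
#3 (-7,-21): internal coord -7 + (-21)·λ' = -0.6417; -0.6417 ∈ [-1.5, -0.3) → IN Λ
#4 (1,11): internal coord 1 + (11)·λ' = -2.3305; -2.3305 ∉ [-1.5, -0.3) → out
#5 (7,14): internal coord 7 + (14)·λ' = +2.7611; +2.7611 ∉ [-1.5, -0.3) → out
#6 (1,5): internal coord 1 + (5)·λ' = -0.5139; -0.5139 ∈ [-1.5, -0.3) → IN Λ
#7 (6,22): internal coord 6 + (22)·λ' = -0.6611; -0.6611 ∈ [-1.5, -0.3) → IN Λ
#8 (6,19): internal coord 6 + (19)·λ' = +0.2473; +0.2473 ∉ [-1.5, -0.3) → out
#9 (-5,-14): internal coord -5 + (-14)·λ' = -0.7611; -0.7611 ∈ [-1.5, -0.3) → IN Λ

3, 6, 7, 9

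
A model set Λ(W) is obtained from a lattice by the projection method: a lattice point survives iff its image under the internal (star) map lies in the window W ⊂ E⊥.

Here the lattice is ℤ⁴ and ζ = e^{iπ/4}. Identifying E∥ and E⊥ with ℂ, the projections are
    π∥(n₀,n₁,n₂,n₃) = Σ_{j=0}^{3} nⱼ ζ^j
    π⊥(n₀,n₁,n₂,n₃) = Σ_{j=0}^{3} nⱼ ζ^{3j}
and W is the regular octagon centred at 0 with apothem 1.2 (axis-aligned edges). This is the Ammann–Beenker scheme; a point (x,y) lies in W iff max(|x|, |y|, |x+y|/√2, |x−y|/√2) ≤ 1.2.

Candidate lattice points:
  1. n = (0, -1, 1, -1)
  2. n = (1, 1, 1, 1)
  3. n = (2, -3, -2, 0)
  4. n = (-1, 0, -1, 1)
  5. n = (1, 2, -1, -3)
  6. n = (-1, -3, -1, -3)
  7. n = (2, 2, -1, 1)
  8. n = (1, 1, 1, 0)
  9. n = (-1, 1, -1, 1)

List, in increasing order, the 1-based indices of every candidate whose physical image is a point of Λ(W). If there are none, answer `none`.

Internal map: ζ^{3j} for j=0..3 gives (1,0), (−√2/2,√2/2), (0,−1), (√2/2,√2/2).
candidate 1: n = (0, -1, 1, -1) → π⊥ ≈ (+0.000000, -2.414214); max(|x|,|y|,|x±y|/√2) = 2.414214 > 1.2 ⇒ ∉ W
candidate 2: n = (1, 1, 1, 1) → π⊥ ≈ (+1.000000, +0.414214); max(|x|,|y|,|x±y|/√2) = 1.000000 ≤ 1.2 ⇒ ∈ W
candidate 3: n = (2, -3, -2, 0) → π⊥ ≈ (+4.121320, -0.121320); max(|x|,|y|,|x±y|/√2) = 4.121320 > 1.2 ⇒ ∉ W
candidate 4: n = (-1, 0, -1, 1) → π⊥ ≈ (-0.292893, +1.707107); max(|x|,|y|,|x±y|/√2) = 1.707107 > 1.2 ⇒ ∉ W
candidate 5: n = (1, 2, -1, -3) → π⊥ ≈ (-2.535534, +0.292893); max(|x|,|y|,|x±y|/√2) = 2.535534 > 1.2 ⇒ ∉ W
candidate 6: n = (-1, -3, -1, -3) → π⊥ ≈ (-1.000000, -3.242641); max(|x|,|y|,|x±y|/√2) = 3.242641 > 1.2 ⇒ ∉ W
candidate 7: n = (2, 2, -1, 1) → π⊥ ≈ (+1.292893, +3.121320); max(|x|,|y|,|x±y|/√2) = 3.121320 > 1.2 ⇒ ∉ W
candidate 8: n = (1, 1, 1, 0) → π⊥ ≈ (+0.292893, -0.292893); max(|x|,|y|,|x±y|/√2) = 0.414214 ≤ 1.2 ⇒ ∈ W
candidate 9: n = (-1, 1, -1, 1) → π⊥ ≈ (-1.000000, +2.414214); max(|x|,|y|,|x±y|/√2) = 2.414214 > 1.2 ⇒ ∉ W

2, 8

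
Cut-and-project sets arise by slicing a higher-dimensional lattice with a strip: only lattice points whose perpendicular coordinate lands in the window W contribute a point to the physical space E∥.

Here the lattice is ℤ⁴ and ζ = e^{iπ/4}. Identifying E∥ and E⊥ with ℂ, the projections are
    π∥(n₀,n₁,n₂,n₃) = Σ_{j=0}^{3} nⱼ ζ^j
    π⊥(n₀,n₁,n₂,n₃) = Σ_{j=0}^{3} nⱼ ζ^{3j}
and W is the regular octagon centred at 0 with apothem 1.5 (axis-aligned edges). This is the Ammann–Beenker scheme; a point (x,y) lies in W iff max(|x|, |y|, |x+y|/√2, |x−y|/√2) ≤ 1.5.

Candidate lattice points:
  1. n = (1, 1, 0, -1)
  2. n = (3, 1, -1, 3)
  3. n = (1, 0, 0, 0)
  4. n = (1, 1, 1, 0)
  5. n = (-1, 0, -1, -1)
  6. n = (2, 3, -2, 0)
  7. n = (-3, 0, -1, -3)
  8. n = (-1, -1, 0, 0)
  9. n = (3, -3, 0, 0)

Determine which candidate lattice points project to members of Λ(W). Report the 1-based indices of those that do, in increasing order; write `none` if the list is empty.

1, 3, 4, 8

π⊥(n) = n₀ + n₁ζ³ + n₂ζ⁶ + n₃ζ⁹ where ζ = e^{iπ/4}.
#1 (1, 1, 0, -1): internal (-0.414214, 0.000000); octagon support 0.414214 vs apothem 1.5 → ∈ W
#2 (3, 1, -1, 3): internal (4.414214, 3.828427); octagon support 5.828427 vs apothem 1.5 → ∉ W
#3 (1, 0, 0, 0): internal (1.000000, 0.000000); octagon support 1.000000 vs apothem 1.5 → ∈ W
#4 (1, 1, 1, 0): internal (0.292893, -0.292893); octagon support 0.414214 vs apothem 1.5 → ∈ W
#5 (-1, 0, -1, -1): internal (-1.707107, 0.292893); octagon support 1.707107 vs apothem 1.5 → ∉ W
#6 (2, 3, -2, 0): internal (-0.121320, 4.121320); octagon support 4.121320 vs apothem 1.5 → ∉ W
#7 (-3, 0, -1, -3): internal (-5.121320, -1.121320); octagon support 5.121320 vs apothem 1.5 → ∉ W
#8 (-1, -1, 0, 0): internal (-0.292893, -0.707107); octagon support 0.707107 vs apothem 1.5 → ∈ W
#9 (3, -3, 0, 0): internal (5.121320, -2.121320); octagon support 5.121320 vs apothem 1.5 → ∉ W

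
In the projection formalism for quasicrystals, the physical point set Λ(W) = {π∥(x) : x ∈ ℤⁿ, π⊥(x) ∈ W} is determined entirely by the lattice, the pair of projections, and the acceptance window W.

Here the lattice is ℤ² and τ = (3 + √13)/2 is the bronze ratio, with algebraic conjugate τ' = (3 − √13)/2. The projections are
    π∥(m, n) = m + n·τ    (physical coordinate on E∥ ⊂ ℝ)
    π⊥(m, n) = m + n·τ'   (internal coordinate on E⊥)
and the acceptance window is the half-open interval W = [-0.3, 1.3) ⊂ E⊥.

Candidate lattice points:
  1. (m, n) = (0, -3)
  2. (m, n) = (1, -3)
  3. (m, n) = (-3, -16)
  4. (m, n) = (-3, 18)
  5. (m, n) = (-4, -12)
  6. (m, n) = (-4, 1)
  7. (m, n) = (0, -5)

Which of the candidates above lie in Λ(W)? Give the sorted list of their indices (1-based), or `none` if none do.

1

Numerically τ ≈ 3.302776 and τ' = −1/τ ≈ -0.302776.
[1] lift (0,-3): star map gives 0.908327; window check -0.3 ≤ 0.908327 < 1.3 is true → IN Λ
[2] lift (1,-3): star map gives 1.908327; window check -0.3 ≤ 1.908327 < 1.3 is false → out
[3] lift (-3,-16): star map gives 1.844410; window check -0.3 ≤ 1.844410 < 1.3 is false → out
[4] lift (-3,18): star map gives -8.449961; window check -0.3 ≤ -8.449961 < 1.3 is false → out
[5] lift (-4,-12): star map gives -0.366692; window check -0.3 ≤ -0.366692 < 1.3 is false → out
[6] lift (-4,1): star map gives -4.302776; window check -0.3 ≤ -4.302776 < 1.3 is false → out
[7] lift (0,-5): star map gives 1.513878; window check -0.3 ≤ 1.513878 < 1.3 is false → out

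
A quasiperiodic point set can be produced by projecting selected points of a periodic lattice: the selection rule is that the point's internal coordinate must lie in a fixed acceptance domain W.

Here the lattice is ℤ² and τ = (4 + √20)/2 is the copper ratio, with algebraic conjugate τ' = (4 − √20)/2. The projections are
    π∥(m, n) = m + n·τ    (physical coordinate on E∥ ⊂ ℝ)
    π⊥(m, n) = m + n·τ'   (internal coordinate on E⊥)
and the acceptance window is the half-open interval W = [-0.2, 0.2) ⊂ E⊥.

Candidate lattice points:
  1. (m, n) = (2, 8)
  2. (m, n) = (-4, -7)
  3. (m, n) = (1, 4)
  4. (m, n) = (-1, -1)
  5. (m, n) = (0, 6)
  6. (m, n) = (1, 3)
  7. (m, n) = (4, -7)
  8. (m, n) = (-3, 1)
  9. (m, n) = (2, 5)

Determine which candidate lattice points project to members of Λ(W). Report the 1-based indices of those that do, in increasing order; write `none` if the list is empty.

1, 3

Numerically τ ≈ 4.23607 and τ' = −1/τ ≈ -0.23607.
[1] lift (2,8): star map gives 0.11146; window check -0.2 ≤ 0.11146 < 0.2 is true → IN Λ
[2] lift (-4,-7): star map gives -2.34752; window check -0.2 ≤ -2.34752 < 0.2 is false → out
[3] lift (1,4): star map gives 0.05573; window check -0.2 ≤ 0.05573 < 0.2 is true → IN Λ
[4] lift (-1,-1): star map gives -0.76393; window check -0.2 ≤ -0.76393 < 0.2 is false → out
[5] lift (0,6): star map gives -1.41641; window check -0.2 ≤ -1.41641 < 0.2 is false → out
[6] lift (1,3): star map gives 0.29180; window check -0.2 ≤ 0.29180 < 0.2 is false → out
[7] lift (4,-7): star map gives 5.65248; window check -0.2 ≤ 5.65248 < 0.2 is false → out
[8] lift (-3,1): star map gives -3.23607; window check -0.2 ≤ -3.23607 < 0.2 is false → out
[9] lift (2,5): star map gives 0.81966; window check -0.2 ≤ 0.81966 < 0.2 is false → out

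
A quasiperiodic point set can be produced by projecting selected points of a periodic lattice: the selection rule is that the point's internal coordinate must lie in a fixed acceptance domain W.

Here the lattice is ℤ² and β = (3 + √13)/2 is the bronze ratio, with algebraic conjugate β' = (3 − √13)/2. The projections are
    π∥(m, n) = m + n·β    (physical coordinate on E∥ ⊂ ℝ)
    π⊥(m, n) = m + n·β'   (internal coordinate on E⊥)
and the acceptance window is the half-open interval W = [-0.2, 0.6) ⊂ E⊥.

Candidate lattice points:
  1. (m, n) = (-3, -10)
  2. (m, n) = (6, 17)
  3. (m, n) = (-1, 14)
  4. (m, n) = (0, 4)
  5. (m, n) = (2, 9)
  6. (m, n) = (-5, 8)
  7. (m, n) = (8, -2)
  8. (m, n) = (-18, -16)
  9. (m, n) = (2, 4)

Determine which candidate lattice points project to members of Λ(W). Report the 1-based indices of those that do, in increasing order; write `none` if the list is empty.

1

Compute β' = (3−√13)/2 = -0.302776, so π⊥(m,n) = m -0.302776·n.
candidate 1: (m,n)=(-3,-10) → π∥ = -3-10·β ≈ -36.027756, π⊥ = -3-10·β' ≈ 0.027756 ∈ [-0.2, 0.6) ⇒ IN Λ
candidate 2: (m,n)=(6,17) → π∥ = 6+17·β ≈ 62.147186, π⊥ = 6+17·β' ≈ 0.852814 ∉ [-0.2, 0.6) ⇒ out
candidate 3: (m,n)=(-1,14) → π∥ = -1+14·β ≈ 45.238859, π⊥ = -1+14·β' ≈ -5.238859 ∉ [-0.2, 0.6) ⇒ out
candidate 4: (m,n)=(0,4) → π∥ = 0+4·β ≈ 13.211103, π⊥ = 0+4·β' ≈ -1.211103 ∉ [-0.2, 0.6) ⇒ out
candidate 5: (m,n)=(2,9) → π∥ = 2+9·β ≈ 31.724981, π⊥ = 2+9·β' ≈ -0.724981 ∉ [-0.2, 0.6) ⇒ out
candidate 6: (m,n)=(-5,8) → π∥ = -5+8·β ≈ 21.422205, π⊥ = -5+8·β' ≈ -7.422205 ∉ [-0.2, 0.6) ⇒ out
candidate 7: (m,n)=(8,-2) → π∥ = 8-2·β ≈ 1.394449, π⊥ = 8-2·β' ≈ 8.605551 ∉ [-0.2, 0.6) ⇒ out
candidate 8: (m,n)=(-18,-16) → π∥ = -18-16·β ≈ -70.844410, π⊥ = -18-16·β' ≈ -13.155590 ∉ [-0.2, 0.6) ⇒ out
candidate 9: (m,n)=(2,4) → π∥ = 2+4·β ≈ 15.211103, π⊥ = 2+4·β' ≈ 0.788897 ∉ [-0.2, 0.6) ⇒ out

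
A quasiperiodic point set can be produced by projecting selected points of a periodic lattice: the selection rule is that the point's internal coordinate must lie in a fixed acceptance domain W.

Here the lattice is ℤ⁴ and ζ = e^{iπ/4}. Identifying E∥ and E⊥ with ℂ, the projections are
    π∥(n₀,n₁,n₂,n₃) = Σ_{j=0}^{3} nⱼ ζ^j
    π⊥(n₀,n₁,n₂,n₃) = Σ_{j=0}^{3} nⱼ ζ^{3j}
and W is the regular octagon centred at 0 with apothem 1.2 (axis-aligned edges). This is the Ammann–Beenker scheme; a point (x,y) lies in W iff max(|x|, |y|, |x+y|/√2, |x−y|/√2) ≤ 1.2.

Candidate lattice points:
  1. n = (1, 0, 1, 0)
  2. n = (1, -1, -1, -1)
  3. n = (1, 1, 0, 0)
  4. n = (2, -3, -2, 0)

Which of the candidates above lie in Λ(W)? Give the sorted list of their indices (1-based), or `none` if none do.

π⊥(n) = n₀ + n₁ζ³ + n₂ζ⁶ + n₃ζ⁹ where ζ = e^{iπ/4}.
candidate 1: n = (1, 0, 1, 0) → π⊥ ≈ (+1.000000, -1.000000); max(|x|,|y|,|x±y|/√2) = 1.414214 > 1.2 ⇒ ∉ W
candidate 2: n = (1, -1, -1, -1) → π⊥ ≈ (+1.000000, -0.414214); max(|x|,|y|,|x±y|/√2) = 1.000000 ≤ 1.2 ⇒ ∈ W
candidate 3: n = (1, 1, 0, 0) → π⊥ ≈ (+0.292893, +0.707107); max(|x|,|y|,|x±y|/√2) = 0.707107 ≤ 1.2 ⇒ ∈ W
candidate 4: n = (2, -3, -2, 0) → π⊥ ≈ (+4.121320, -0.121320); max(|x|,|y|,|x±y|/√2) = 4.121320 > 1.2 ⇒ ∉ W

2, 3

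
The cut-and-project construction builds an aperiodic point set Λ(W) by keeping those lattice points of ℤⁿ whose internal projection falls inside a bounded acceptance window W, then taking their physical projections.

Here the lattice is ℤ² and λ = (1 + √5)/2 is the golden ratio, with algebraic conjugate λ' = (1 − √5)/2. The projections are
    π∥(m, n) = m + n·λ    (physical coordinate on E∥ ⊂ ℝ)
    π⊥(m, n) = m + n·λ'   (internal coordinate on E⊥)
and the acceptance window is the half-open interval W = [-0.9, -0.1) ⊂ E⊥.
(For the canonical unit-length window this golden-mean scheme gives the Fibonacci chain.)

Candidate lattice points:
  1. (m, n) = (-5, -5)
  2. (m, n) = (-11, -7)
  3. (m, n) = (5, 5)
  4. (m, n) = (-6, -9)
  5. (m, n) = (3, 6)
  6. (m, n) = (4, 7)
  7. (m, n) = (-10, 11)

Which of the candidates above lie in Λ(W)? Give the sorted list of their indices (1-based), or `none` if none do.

Compute λ' = (1−√5)/2 = -0.618034, so π⊥(m,n) = m -0.618034·n.
candidate 1: (m,n)=(-5,-5) → π∥ = -5-5·λ ≈ -13.090170, π⊥ = -5-5·λ' ≈ -1.909830 ∉ [-0.9, -0.1) ⇒ out
candidate 2: (m,n)=(-11,-7) → π∥ = -11-7·λ ≈ -22.326238, π⊥ = -11-7·λ' ≈ -6.673762 ∉ [-0.9, -0.1) ⇒ out
candidate 3: (m,n)=(5,5) → π∥ = 5+5·λ ≈ 13.090170, π⊥ = 5+5·λ' ≈ 1.909830 ∉ [-0.9, -0.1) ⇒ out
candidate 4: (m,n)=(-6,-9) → π∥ = -6-9·λ ≈ -20.562306, π⊥ = -6-9·λ' ≈ -0.437694 ∈ [-0.9, -0.1) ⇒ IN Λ
candidate 5: (m,n)=(3,6) → π∥ = 3+6·λ ≈ 12.708204, π⊥ = 3+6·λ' ≈ -0.708204 ∈ [-0.9, -0.1) ⇒ IN Λ
candidate 6: (m,n)=(4,7) → π∥ = 4+7·λ ≈ 15.326238, π⊥ = 4+7·λ' ≈ -0.326238 ∈ [-0.9, -0.1) ⇒ IN Λ
candidate 7: (m,n)=(-10,11) → π∥ = -10+11·λ ≈ 7.798374, π⊥ = -10+11·λ' ≈ -16.798374 ∉ [-0.9, -0.1) ⇒ out

4, 5, 6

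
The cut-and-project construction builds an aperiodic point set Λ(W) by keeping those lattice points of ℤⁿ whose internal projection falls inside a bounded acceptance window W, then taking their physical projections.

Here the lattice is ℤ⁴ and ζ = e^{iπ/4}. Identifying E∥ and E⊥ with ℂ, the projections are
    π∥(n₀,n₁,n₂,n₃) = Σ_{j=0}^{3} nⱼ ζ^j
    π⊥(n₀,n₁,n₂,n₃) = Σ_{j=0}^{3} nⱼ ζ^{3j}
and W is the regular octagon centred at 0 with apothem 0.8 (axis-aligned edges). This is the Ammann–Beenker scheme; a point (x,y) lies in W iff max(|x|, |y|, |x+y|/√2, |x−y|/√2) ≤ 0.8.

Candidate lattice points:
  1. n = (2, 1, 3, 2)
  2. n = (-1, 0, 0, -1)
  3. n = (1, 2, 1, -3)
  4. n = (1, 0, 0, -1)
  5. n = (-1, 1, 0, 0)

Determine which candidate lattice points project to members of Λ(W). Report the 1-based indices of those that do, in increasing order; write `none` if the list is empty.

4

Internal map: ζ^{3j} for j=0..3 gives (1,0), (−√2/2,√2/2), (0,−1), (√2/2,√2/2).
#1 (2, 1, 3, 2): internal (2.7071, -0.8787); octagon support 2.7071 vs apothem 0.8 → ∉ W
#2 (-1, 0, 0, -1): internal (-1.7071, -0.7071); octagon support 1.7071 vs apothem 0.8 → ∉ W
#3 (1, 2, 1, -3): internal (-2.5355, -1.7071); octagon support 3.0000 vs apothem 0.8 → ∉ W
#4 (1, 0, 0, -1): internal (0.2929, -0.7071); octagon support 0.7071 vs apothem 0.8 → ∈ W
#5 (-1, 1, 0, 0): internal (-1.7071, 0.7071); octagon support 1.7071 vs apothem 0.8 → ∉ W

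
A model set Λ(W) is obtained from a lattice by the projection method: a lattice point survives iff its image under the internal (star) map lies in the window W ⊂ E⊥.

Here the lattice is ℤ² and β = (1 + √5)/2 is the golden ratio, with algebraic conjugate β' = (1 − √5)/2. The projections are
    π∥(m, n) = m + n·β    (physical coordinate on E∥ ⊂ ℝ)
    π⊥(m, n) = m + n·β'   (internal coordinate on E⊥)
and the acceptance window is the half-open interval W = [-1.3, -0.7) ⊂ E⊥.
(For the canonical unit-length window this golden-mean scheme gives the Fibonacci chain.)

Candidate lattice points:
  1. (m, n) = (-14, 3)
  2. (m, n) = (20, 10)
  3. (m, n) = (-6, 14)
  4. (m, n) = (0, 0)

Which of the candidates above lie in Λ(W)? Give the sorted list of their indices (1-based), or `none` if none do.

Numerically β ≈ 1.618034 and β' = −1/β ≈ -0.618034.
[1] lift (-14,3): star map gives -15.854102; window check -1.3 ≤ -15.854102 < -0.7 is false → out
[2] lift (20,10): star map gives 13.819660; window check -1.3 ≤ 13.819660 < -0.7 is false → out
[3] lift (-6,14): star map gives -14.652476; window check -1.3 ≤ -14.652476 < -0.7 is false → out
[4] lift (0,0): star map gives 0.000000; window check -1.3 ≤ 0.000000 < -0.7 is false → out

none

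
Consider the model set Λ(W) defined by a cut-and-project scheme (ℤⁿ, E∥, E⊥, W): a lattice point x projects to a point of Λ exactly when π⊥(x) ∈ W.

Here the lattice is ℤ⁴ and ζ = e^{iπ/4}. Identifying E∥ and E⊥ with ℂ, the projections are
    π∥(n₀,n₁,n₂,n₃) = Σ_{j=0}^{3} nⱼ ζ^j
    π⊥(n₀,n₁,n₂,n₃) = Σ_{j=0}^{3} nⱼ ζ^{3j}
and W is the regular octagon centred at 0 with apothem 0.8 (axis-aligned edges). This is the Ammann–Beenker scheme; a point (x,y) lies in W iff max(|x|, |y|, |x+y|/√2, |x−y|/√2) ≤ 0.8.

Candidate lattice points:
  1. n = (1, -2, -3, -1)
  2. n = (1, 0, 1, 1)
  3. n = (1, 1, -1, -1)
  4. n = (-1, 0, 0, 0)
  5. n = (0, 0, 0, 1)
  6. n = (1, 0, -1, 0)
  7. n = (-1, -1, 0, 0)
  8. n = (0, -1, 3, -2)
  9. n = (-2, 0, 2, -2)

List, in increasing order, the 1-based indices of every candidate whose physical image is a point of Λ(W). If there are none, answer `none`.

7

With ζ = e^{iπ/4} the internal vectors are ζ^0,ζ^3,ζ^6,ζ^9.
#1 (1, -2, -3, -1): internal (1.70711, 0.87868); octagon support 1.82843 vs apothem 0.8 → ∉ W
#2 (1, 0, 1, 1): internal (1.70711, -0.29289); octagon support 1.70711 vs apothem 0.8 → ∉ W
#3 (1, 1, -1, -1): internal (-0.41421, 1.00000); octagon support 1.00000 vs apothem 0.8 → ∉ W
#4 (-1, 0, 0, 0): internal (-1.00000, 0.00000); octagon support 1.00000 vs apothem 0.8 → ∉ W
#5 (0, 0, 0, 1): internal (0.70711, 0.70711); octagon support 1.00000 vs apothem 0.8 → ∉ W
#6 (1, 0, -1, 0): internal (1.00000, 1.00000); octagon support 1.41421 vs apothem 0.8 → ∉ W
#7 (-1, -1, 0, 0): internal (-0.29289, -0.70711); octagon support 0.70711 vs apothem 0.8 → ∈ W
#8 (0, -1, 3, -2): internal (-0.70711, -5.12132); octagon support 5.12132 vs apothem 0.8 → ∉ W
#9 (-2, 0, 2, -2): internal (-3.41421, -3.41421); octagon support 4.82843 vs apothem 0.8 → ∉ W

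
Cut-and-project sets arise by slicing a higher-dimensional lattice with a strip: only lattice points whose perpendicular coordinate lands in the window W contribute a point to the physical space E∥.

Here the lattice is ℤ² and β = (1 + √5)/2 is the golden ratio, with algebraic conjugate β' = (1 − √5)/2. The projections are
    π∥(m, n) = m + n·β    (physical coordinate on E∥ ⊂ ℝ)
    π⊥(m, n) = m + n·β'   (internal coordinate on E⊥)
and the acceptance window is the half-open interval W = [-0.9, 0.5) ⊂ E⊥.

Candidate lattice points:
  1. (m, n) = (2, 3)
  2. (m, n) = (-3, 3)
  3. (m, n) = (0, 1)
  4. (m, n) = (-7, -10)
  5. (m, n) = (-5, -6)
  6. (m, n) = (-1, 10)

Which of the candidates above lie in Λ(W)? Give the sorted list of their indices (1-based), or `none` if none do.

Compute β' = (1−√5)/2 = -0.618034, so π⊥(m,n) = m -0.618034·n.
#1 (2,3): internal coord 2 + (3)·β' = +0.145898; +0.145898 ∈ [-0.9, 0.5) → IN Λ
#2 (-3,3): internal coord -3 + (3)·β' = -4.854102; -4.854102 ∉ [-0.9, 0.5) → out
#3 (0,1): internal coord 0 + (1)·β' = -0.618034; -0.618034 ∈ [-0.9, 0.5) → IN Λ
#4 (-7,-10): internal coord -7 + (-10)·β' = -0.819660; -0.819660 ∈ [-0.9, 0.5) → IN Λ
#5 (-5,-6): internal coord -5 + (-6)·β' = -1.291796; -1.291796 ∉ [-0.9, 0.5) → out
#6 (-1,10): internal coord -1 + (10)·β' = -7.180340; -7.180340 ∉ [-0.9, 0.5) → out

1, 3, 4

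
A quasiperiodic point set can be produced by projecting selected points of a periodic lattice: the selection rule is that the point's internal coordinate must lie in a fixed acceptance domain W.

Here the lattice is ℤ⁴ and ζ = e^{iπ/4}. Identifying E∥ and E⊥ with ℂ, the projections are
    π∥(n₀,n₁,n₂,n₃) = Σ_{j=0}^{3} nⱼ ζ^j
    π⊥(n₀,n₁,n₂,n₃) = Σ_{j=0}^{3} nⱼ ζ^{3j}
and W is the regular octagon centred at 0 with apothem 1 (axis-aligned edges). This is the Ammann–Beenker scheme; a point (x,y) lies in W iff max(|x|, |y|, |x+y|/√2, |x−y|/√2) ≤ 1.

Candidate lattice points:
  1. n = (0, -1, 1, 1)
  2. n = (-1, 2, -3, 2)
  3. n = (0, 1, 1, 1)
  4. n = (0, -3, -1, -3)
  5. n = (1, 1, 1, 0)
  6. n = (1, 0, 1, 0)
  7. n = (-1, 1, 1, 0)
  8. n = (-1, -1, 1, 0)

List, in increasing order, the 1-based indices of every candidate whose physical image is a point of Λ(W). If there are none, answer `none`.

π⊥(n) = n₀ + n₁ζ³ + n₂ζ⁶ + n₃ζ⁹ where ζ = e^{iπ/4}.
candidate 1: n = (0, -1, 1, 1) → π⊥ ≈ (+1.414214, -1.000000); max(|x|,|y|,|x±y|/√2) = 1.707107 > 1 ⇒ ∉ W
candidate 2: n = (-1, 2, -3, 2) → π⊥ ≈ (-1.000000, +5.828427); max(|x|,|y|,|x±y|/√2) = 5.828427 > 1 ⇒ ∉ W
candidate 3: n = (0, 1, 1, 1) → π⊥ ≈ (+0.000000, +0.414214); max(|x|,|y|,|x±y|/√2) = 0.414214 ≤ 1 ⇒ ∈ W
candidate 4: n = (0, -3, -1, -3) → π⊥ ≈ (+0.000000, -3.242641); max(|x|,|y|,|x±y|/√2) = 3.242641 > 1 ⇒ ∉ W
candidate 5: n = (1, 1, 1, 0) → π⊥ ≈ (+0.292893, -0.292893); max(|x|,|y|,|x±y|/√2) = 0.414214 ≤ 1 ⇒ ∈ W
candidate 6: n = (1, 0, 1, 0) → π⊥ ≈ (+1.000000, -1.000000); max(|x|,|y|,|x±y|/√2) = 1.414214 > 1 ⇒ ∉ W
candidate 7: n = (-1, 1, 1, 0) → π⊥ ≈ (-1.707107, -0.292893); max(|x|,|y|,|x±y|/√2) = 1.707107 > 1 ⇒ ∉ W
candidate 8: n = (-1, -1, 1, 0) → π⊥ ≈ (-0.292893, -1.707107); max(|x|,|y|,|x±y|/√2) = 1.707107 > 1 ⇒ ∉ W

3, 5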